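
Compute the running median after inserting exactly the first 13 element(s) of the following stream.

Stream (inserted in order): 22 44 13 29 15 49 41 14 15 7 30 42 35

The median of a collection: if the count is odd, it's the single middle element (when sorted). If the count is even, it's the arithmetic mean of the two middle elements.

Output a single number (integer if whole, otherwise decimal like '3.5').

Step 1: insert 22 -> lo=[22] (size 1, max 22) hi=[] (size 0) -> median=22
Step 2: insert 44 -> lo=[22] (size 1, max 22) hi=[44] (size 1, min 44) -> median=33
Step 3: insert 13 -> lo=[13, 22] (size 2, max 22) hi=[44] (size 1, min 44) -> median=22
Step 4: insert 29 -> lo=[13, 22] (size 2, max 22) hi=[29, 44] (size 2, min 29) -> median=25.5
Step 5: insert 15 -> lo=[13, 15, 22] (size 3, max 22) hi=[29, 44] (size 2, min 29) -> median=22
Step 6: insert 49 -> lo=[13, 15, 22] (size 3, max 22) hi=[29, 44, 49] (size 3, min 29) -> median=25.5
Step 7: insert 41 -> lo=[13, 15, 22, 29] (size 4, max 29) hi=[41, 44, 49] (size 3, min 41) -> median=29
Step 8: insert 14 -> lo=[13, 14, 15, 22] (size 4, max 22) hi=[29, 41, 44, 49] (size 4, min 29) -> median=25.5
Step 9: insert 15 -> lo=[13, 14, 15, 15, 22] (size 5, max 22) hi=[29, 41, 44, 49] (size 4, min 29) -> median=22
Step 10: insert 7 -> lo=[7, 13, 14, 15, 15] (size 5, max 15) hi=[22, 29, 41, 44, 49] (size 5, min 22) -> median=18.5
Step 11: insert 30 -> lo=[7, 13, 14, 15, 15, 22] (size 6, max 22) hi=[29, 30, 41, 44, 49] (size 5, min 29) -> median=22
Step 12: insert 42 -> lo=[7, 13, 14, 15, 15, 22] (size 6, max 22) hi=[29, 30, 41, 42, 44, 49] (size 6, min 29) -> median=25.5
Step 13: insert 35 -> lo=[7, 13, 14, 15, 15, 22, 29] (size 7, max 29) hi=[30, 35, 41, 42, 44, 49] (size 6, min 30) -> median=29

Answer: 29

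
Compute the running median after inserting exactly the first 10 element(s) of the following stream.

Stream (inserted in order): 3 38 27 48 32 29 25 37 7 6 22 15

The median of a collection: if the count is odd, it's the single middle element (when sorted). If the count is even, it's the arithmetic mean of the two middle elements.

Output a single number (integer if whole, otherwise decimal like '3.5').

Step 1: insert 3 -> lo=[3] (size 1, max 3) hi=[] (size 0) -> median=3
Step 2: insert 38 -> lo=[3] (size 1, max 3) hi=[38] (size 1, min 38) -> median=20.5
Step 3: insert 27 -> lo=[3, 27] (size 2, max 27) hi=[38] (size 1, min 38) -> median=27
Step 4: insert 48 -> lo=[3, 27] (size 2, max 27) hi=[38, 48] (size 2, min 38) -> median=32.5
Step 5: insert 32 -> lo=[3, 27, 32] (size 3, max 32) hi=[38, 48] (size 2, min 38) -> median=32
Step 6: insert 29 -> lo=[3, 27, 29] (size 3, max 29) hi=[32, 38, 48] (size 3, min 32) -> median=30.5
Step 7: insert 25 -> lo=[3, 25, 27, 29] (size 4, max 29) hi=[32, 38, 48] (size 3, min 32) -> median=29
Step 8: insert 37 -> lo=[3, 25, 27, 29] (size 4, max 29) hi=[32, 37, 38, 48] (size 4, min 32) -> median=30.5
Step 9: insert 7 -> lo=[3, 7, 25, 27, 29] (size 5, max 29) hi=[32, 37, 38, 48] (size 4, min 32) -> median=29
Step 10: insert 6 -> lo=[3, 6, 7, 25, 27] (size 5, max 27) hi=[29, 32, 37, 38, 48] (size 5, min 29) -> median=28

Answer: 28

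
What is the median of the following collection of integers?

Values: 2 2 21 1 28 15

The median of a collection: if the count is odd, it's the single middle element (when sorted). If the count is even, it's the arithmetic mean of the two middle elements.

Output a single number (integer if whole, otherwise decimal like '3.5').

Answer: 8.5

Derivation:
Step 1: insert 2 -> lo=[2] (size 1, max 2) hi=[] (size 0) -> median=2
Step 2: insert 2 -> lo=[2] (size 1, max 2) hi=[2] (size 1, min 2) -> median=2
Step 3: insert 21 -> lo=[2, 2] (size 2, max 2) hi=[21] (size 1, min 21) -> median=2
Step 4: insert 1 -> lo=[1, 2] (size 2, max 2) hi=[2, 21] (size 2, min 2) -> median=2
Step 5: insert 28 -> lo=[1, 2, 2] (size 3, max 2) hi=[21, 28] (size 2, min 21) -> median=2
Step 6: insert 15 -> lo=[1, 2, 2] (size 3, max 2) hi=[15, 21, 28] (size 3, min 15) -> median=8.5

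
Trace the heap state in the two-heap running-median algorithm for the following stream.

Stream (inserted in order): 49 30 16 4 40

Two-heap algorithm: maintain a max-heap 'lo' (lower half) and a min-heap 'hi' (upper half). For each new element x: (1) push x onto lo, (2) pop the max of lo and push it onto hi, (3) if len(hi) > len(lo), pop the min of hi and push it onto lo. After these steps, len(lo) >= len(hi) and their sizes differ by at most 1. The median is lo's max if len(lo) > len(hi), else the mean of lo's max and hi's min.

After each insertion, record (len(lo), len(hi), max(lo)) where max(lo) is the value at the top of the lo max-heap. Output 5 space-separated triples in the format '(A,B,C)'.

Step 1: insert 49 -> lo=[49] hi=[] -> (len(lo)=1, len(hi)=0, max(lo)=49)
Step 2: insert 30 -> lo=[30] hi=[49] -> (len(lo)=1, len(hi)=1, max(lo)=30)
Step 3: insert 16 -> lo=[16, 30] hi=[49] -> (len(lo)=2, len(hi)=1, max(lo)=30)
Step 4: insert 4 -> lo=[4, 16] hi=[30, 49] -> (len(lo)=2, len(hi)=2, max(lo)=16)
Step 5: insert 40 -> lo=[4, 16, 30] hi=[40, 49] -> (len(lo)=3, len(hi)=2, max(lo)=30)

Answer: (1,0,49) (1,1,30) (2,1,30) (2,2,16) (3,2,30)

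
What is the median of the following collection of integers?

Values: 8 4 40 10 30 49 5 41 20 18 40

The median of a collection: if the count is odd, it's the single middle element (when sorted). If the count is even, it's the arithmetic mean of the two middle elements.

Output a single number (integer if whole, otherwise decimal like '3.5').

Answer: 20

Derivation:
Step 1: insert 8 -> lo=[8] (size 1, max 8) hi=[] (size 0) -> median=8
Step 2: insert 4 -> lo=[4] (size 1, max 4) hi=[8] (size 1, min 8) -> median=6
Step 3: insert 40 -> lo=[4, 8] (size 2, max 8) hi=[40] (size 1, min 40) -> median=8
Step 4: insert 10 -> lo=[4, 8] (size 2, max 8) hi=[10, 40] (size 2, min 10) -> median=9
Step 5: insert 30 -> lo=[4, 8, 10] (size 3, max 10) hi=[30, 40] (size 2, min 30) -> median=10
Step 6: insert 49 -> lo=[4, 8, 10] (size 3, max 10) hi=[30, 40, 49] (size 3, min 30) -> median=20
Step 7: insert 5 -> lo=[4, 5, 8, 10] (size 4, max 10) hi=[30, 40, 49] (size 3, min 30) -> median=10
Step 8: insert 41 -> lo=[4, 5, 8, 10] (size 4, max 10) hi=[30, 40, 41, 49] (size 4, min 30) -> median=20
Step 9: insert 20 -> lo=[4, 5, 8, 10, 20] (size 5, max 20) hi=[30, 40, 41, 49] (size 4, min 30) -> median=20
Step 10: insert 18 -> lo=[4, 5, 8, 10, 18] (size 5, max 18) hi=[20, 30, 40, 41, 49] (size 5, min 20) -> median=19
Step 11: insert 40 -> lo=[4, 5, 8, 10, 18, 20] (size 6, max 20) hi=[30, 40, 40, 41, 49] (size 5, min 30) -> median=20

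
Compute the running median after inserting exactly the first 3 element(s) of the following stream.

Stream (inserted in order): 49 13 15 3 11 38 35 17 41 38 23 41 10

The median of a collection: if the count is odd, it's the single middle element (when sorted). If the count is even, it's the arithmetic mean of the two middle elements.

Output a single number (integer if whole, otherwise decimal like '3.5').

Answer: 15

Derivation:
Step 1: insert 49 -> lo=[49] (size 1, max 49) hi=[] (size 0) -> median=49
Step 2: insert 13 -> lo=[13] (size 1, max 13) hi=[49] (size 1, min 49) -> median=31
Step 3: insert 15 -> lo=[13, 15] (size 2, max 15) hi=[49] (size 1, min 49) -> median=15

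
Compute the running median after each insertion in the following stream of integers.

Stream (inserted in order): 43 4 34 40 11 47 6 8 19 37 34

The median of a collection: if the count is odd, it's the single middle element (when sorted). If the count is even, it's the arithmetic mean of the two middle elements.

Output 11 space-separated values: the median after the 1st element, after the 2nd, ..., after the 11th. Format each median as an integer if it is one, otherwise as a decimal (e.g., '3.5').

Answer: 43 23.5 34 37 34 37 34 22.5 19 26.5 34

Derivation:
Step 1: insert 43 -> lo=[43] (size 1, max 43) hi=[] (size 0) -> median=43
Step 2: insert 4 -> lo=[4] (size 1, max 4) hi=[43] (size 1, min 43) -> median=23.5
Step 3: insert 34 -> lo=[4, 34] (size 2, max 34) hi=[43] (size 1, min 43) -> median=34
Step 4: insert 40 -> lo=[4, 34] (size 2, max 34) hi=[40, 43] (size 2, min 40) -> median=37
Step 5: insert 11 -> lo=[4, 11, 34] (size 3, max 34) hi=[40, 43] (size 2, min 40) -> median=34
Step 6: insert 47 -> lo=[4, 11, 34] (size 3, max 34) hi=[40, 43, 47] (size 3, min 40) -> median=37
Step 7: insert 6 -> lo=[4, 6, 11, 34] (size 4, max 34) hi=[40, 43, 47] (size 3, min 40) -> median=34
Step 8: insert 8 -> lo=[4, 6, 8, 11] (size 4, max 11) hi=[34, 40, 43, 47] (size 4, min 34) -> median=22.5
Step 9: insert 19 -> lo=[4, 6, 8, 11, 19] (size 5, max 19) hi=[34, 40, 43, 47] (size 4, min 34) -> median=19
Step 10: insert 37 -> lo=[4, 6, 8, 11, 19] (size 5, max 19) hi=[34, 37, 40, 43, 47] (size 5, min 34) -> median=26.5
Step 11: insert 34 -> lo=[4, 6, 8, 11, 19, 34] (size 6, max 34) hi=[34, 37, 40, 43, 47] (size 5, min 34) -> median=34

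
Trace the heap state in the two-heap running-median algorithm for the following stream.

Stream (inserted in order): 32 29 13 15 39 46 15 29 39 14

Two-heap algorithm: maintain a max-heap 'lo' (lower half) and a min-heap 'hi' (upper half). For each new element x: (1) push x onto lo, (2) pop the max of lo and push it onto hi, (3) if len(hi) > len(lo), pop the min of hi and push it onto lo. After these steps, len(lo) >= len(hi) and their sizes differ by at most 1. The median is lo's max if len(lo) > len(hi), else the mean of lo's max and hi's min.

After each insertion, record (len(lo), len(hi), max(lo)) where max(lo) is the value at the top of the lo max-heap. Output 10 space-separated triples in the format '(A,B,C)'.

Step 1: insert 32 -> lo=[32] hi=[] -> (len(lo)=1, len(hi)=0, max(lo)=32)
Step 2: insert 29 -> lo=[29] hi=[32] -> (len(lo)=1, len(hi)=1, max(lo)=29)
Step 3: insert 13 -> lo=[13, 29] hi=[32] -> (len(lo)=2, len(hi)=1, max(lo)=29)
Step 4: insert 15 -> lo=[13, 15] hi=[29, 32] -> (len(lo)=2, len(hi)=2, max(lo)=15)
Step 5: insert 39 -> lo=[13, 15, 29] hi=[32, 39] -> (len(lo)=3, len(hi)=2, max(lo)=29)
Step 6: insert 46 -> lo=[13, 15, 29] hi=[32, 39, 46] -> (len(lo)=3, len(hi)=3, max(lo)=29)
Step 7: insert 15 -> lo=[13, 15, 15, 29] hi=[32, 39, 46] -> (len(lo)=4, len(hi)=3, max(lo)=29)
Step 8: insert 29 -> lo=[13, 15, 15, 29] hi=[29, 32, 39, 46] -> (len(lo)=4, len(hi)=4, max(lo)=29)
Step 9: insert 39 -> lo=[13, 15, 15, 29, 29] hi=[32, 39, 39, 46] -> (len(lo)=5, len(hi)=4, max(lo)=29)
Step 10: insert 14 -> lo=[13, 14, 15, 15, 29] hi=[29, 32, 39, 39, 46] -> (len(lo)=5, len(hi)=5, max(lo)=29)

Answer: (1,0,32) (1,1,29) (2,1,29) (2,2,15) (3,2,29) (3,3,29) (4,3,29) (4,4,29) (5,4,29) (5,5,29)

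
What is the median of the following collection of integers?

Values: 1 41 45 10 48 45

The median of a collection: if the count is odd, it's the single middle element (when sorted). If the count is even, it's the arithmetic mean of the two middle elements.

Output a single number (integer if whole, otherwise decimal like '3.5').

Answer: 43

Derivation:
Step 1: insert 1 -> lo=[1] (size 1, max 1) hi=[] (size 0) -> median=1
Step 2: insert 41 -> lo=[1] (size 1, max 1) hi=[41] (size 1, min 41) -> median=21
Step 3: insert 45 -> lo=[1, 41] (size 2, max 41) hi=[45] (size 1, min 45) -> median=41
Step 4: insert 10 -> lo=[1, 10] (size 2, max 10) hi=[41, 45] (size 2, min 41) -> median=25.5
Step 5: insert 48 -> lo=[1, 10, 41] (size 3, max 41) hi=[45, 48] (size 2, min 45) -> median=41
Step 6: insert 45 -> lo=[1, 10, 41] (size 3, max 41) hi=[45, 45, 48] (size 3, min 45) -> median=43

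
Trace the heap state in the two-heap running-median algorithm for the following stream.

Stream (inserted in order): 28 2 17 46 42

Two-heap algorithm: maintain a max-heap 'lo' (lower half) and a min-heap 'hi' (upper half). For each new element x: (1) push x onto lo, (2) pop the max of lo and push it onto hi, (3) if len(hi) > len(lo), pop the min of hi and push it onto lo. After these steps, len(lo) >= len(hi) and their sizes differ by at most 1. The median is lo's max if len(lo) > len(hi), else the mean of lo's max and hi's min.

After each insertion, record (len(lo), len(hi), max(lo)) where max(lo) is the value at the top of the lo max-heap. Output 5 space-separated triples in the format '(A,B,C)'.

Answer: (1,0,28) (1,1,2) (2,1,17) (2,2,17) (3,2,28)

Derivation:
Step 1: insert 28 -> lo=[28] hi=[] -> (len(lo)=1, len(hi)=0, max(lo)=28)
Step 2: insert 2 -> lo=[2] hi=[28] -> (len(lo)=1, len(hi)=1, max(lo)=2)
Step 3: insert 17 -> lo=[2, 17] hi=[28] -> (len(lo)=2, len(hi)=1, max(lo)=17)
Step 4: insert 46 -> lo=[2, 17] hi=[28, 46] -> (len(lo)=2, len(hi)=2, max(lo)=17)
Step 5: insert 42 -> lo=[2, 17, 28] hi=[42, 46] -> (len(lo)=3, len(hi)=2, max(lo)=28)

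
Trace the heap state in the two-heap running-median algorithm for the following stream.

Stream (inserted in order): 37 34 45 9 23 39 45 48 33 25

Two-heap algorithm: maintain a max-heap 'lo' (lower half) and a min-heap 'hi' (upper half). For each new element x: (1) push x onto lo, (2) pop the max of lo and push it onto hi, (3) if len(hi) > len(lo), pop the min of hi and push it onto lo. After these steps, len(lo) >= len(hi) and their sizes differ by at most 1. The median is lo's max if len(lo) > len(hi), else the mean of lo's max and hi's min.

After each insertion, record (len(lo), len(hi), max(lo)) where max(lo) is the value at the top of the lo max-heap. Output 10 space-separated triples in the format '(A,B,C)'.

Answer: (1,0,37) (1,1,34) (2,1,37) (2,2,34) (3,2,34) (3,3,34) (4,3,37) (4,4,37) (5,4,37) (5,5,34)

Derivation:
Step 1: insert 37 -> lo=[37] hi=[] -> (len(lo)=1, len(hi)=0, max(lo)=37)
Step 2: insert 34 -> lo=[34] hi=[37] -> (len(lo)=1, len(hi)=1, max(lo)=34)
Step 3: insert 45 -> lo=[34, 37] hi=[45] -> (len(lo)=2, len(hi)=1, max(lo)=37)
Step 4: insert 9 -> lo=[9, 34] hi=[37, 45] -> (len(lo)=2, len(hi)=2, max(lo)=34)
Step 5: insert 23 -> lo=[9, 23, 34] hi=[37, 45] -> (len(lo)=3, len(hi)=2, max(lo)=34)
Step 6: insert 39 -> lo=[9, 23, 34] hi=[37, 39, 45] -> (len(lo)=3, len(hi)=3, max(lo)=34)
Step 7: insert 45 -> lo=[9, 23, 34, 37] hi=[39, 45, 45] -> (len(lo)=4, len(hi)=3, max(lo)=37)
Step 8: insert 48 -> lo=[9, 23, 34, 37] hi=[39, 45, 45, 48] -> (len(lo)=4, len(hi)=4, max(lo)=37)
Step 9: insert 33 -> lo=[9, 23, 33, 34, 37] hi=[39, 45, 45, 48] -> (len(lo)=5, len(hi)=4, max(lo)=37)
Step 10: insert 25 -> lo=[9, 23, 25, 33, 34] hi=[37, 39, 45, 45, 48] -> (len(lo)=5, len(hi)=5, max(lo)=34)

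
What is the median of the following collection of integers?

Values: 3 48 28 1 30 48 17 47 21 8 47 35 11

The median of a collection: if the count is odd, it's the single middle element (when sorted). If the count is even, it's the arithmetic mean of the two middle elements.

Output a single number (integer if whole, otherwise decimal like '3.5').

Step 1: insert 3 -> lo=[3] (size 1, max 3) hi=[] (size 0) -> median=3
Step 2: insert 48 -> lo=[3] (size 1, max 3) hi=[48] (size 1, min 48) -> median=25.5
Step 3: insert 28 -> lo=[3, 28] (size 2, max 28) hi=[48] (size 1, min 48) -> median=28
Step 4: insert 1 -> lo=[1, 3] (size 2, max 3) hi=[28, 48] (size 2, min 28) -> median=15.5
Step 5: insert 30 -> lo=[1, 3, 28] (size 3, max 28) hi=[30, 48] (size 2, min 30) -> median=28
Step 6: insert 48 -> lo=[1, 3, 28] (size 3, max 28) hi=[30, 48, 48] (size 3, min 30) -> median=29
Step 7: insert 17 -> lo=[1, 3, 17, 28] (size 4, max 28) hi=[30, 48, 48] (size 3, min 30) -> median=28
Step 8: insert 47 -> lo=[1, 3, 17, 28] (size 4, max 28) hi=[30, 47, 48, 48] (size 4, min 30) -> median=29
Step 9: insert 21 -> lo=[1, 3, 17, 21, 28] (size 5, max 28) hi=[30, 47, 48, 48] (size 4, min 30) -> median=28
Step 10: insert 8 -> lo=[1, 3, 8, 17, 21] (size 5, max 21) hi=[28, 30, 47, 48, 48] (size 5, min 28) -> median=24.5
Step 11: insert 47 -> lo=[1, 3, 8, 17, 21, 28] (size 6, max 28) hi=[30, 47, 47, 48, 48] (size 5, min 30) -> median=28
Step 12: insert 35 -> lo=[1, 3, 8, 17, 21, 28] (size 6, max 28) hi=[30, 35, 47, 47, 48, 48] (size 6, min 30) -> median=29
Step 13: insert 11 -> lo=[1, 3, 8, 11, 17, 21, 28] (size 7, max 28) hi=[30, 35, 47, 47, 48, 48] (size 6, min 30) -> median=28

Answer: 28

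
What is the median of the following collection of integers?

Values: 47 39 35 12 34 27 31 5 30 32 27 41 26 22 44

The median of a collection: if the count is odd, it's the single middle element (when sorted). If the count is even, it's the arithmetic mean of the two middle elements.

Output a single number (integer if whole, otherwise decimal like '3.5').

Answer: 31

Derivation:
Step 1: insert 47 -> lo=[47] (size 1, max 47) hi=[] (size 0) -> median=47
Step 2: insert 39 -> lo=[39] (size 1, max 39) hi=[47] (size 1, min 47) -> median=43
Step 3: insert 35 -> lo=[35, 39] (size 2, max 39) hi=[47] (size 1, min 47) -> median=39
Step 4: insert 12 -> lo=[12, 35] (size 2, max 35) hi=[39, 47] (size 2, min 39) -> median=37
Step 5: insert 34 -> lo=[12, 34, 35] (size 3, max 35) hi=[39, 47] (size 2, min 39) -> median=35
Step 6: insert 27 -> lo=[12, 27, 34] (size 3, max 34) hi=[35, 39, 47] (size 3, min 35) -> median=34.5
Step 7: insert 31 -> lo=[12, 27, 31, 34] (size 4, max 34) hi=[35, 39, 47] (size 3, min 35) -> median=34
Step 8: insert 5 -> lo=[5, 12, 27, 31] (size 4, max 31) hi=[34, 35, 39, 47] (size 4, min 34) -> median=32.5
Step 9: insert 30 -> lo=[5, 12, 27, 30, 31] (size 5, max 31) hi=[34, 35, 39, 47] (size 4, min 34) -> median=31
Step 10: insert 32 -> lo=[5, 12, 27, 30, 31] (size 5, max 31) hi=[32, 34, 35, 39, 47] (size 5, min 32) -> median=31.5
Step 11: insert 27 -> lo=[5, 12, 27, 27, 30, 31] (size 6, max 31) hi=[32, 34, 35, 39, 47] (size 5, min 32) -> median=31
Step 12: insert 41 -> lo=[5, 12, 27, 27, 30, 31] (size 6, max 31) hi=[32, 34, 35, 39, 41, 47] (size 6, min 32) -> median=31.5
Step 13: insert 26 -> lo=[5, 12, 26, 27, 27, 30, 31] (size 7, max 31) hi=[32, 34, 35, 39, 41, 47] (size 6, min 32) -> median=31
Step 14: insert 22 -> lo=[5, 12, 22, 26, 27, 27, 30] (size 7, max 30) hi=[31, 32, 34, 35, 39, 41, 47] (size 7, min 31) -> median=30.5
Step 15: insert 44 -> lo=[5, 12, 22, 26, 27, 27, 30, 31] (size 8, max 31) hi=[32, 34, 35, 39, 41, 44, 47] (size 7, min 32) -> median=31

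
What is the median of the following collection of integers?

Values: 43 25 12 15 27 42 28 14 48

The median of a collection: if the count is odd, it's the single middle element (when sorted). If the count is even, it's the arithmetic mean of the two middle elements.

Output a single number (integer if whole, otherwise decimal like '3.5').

Step 1: insert 43 -> lo=[43] (size 1, max 43) hi=[] (size 0) -> median=43
Step 2: insert 25 -> lo=[25] (size 1, max 25) hi=[43] (size 1, min 43) -> median=34
Step 3: insert 12 -> lo=[12, 25] (size 2, max 25) hi=[43] (size 1, min 43) -> median=25
Step 4: insert 15 -> lo=[12, 15] (size 2, max 15) hi=[25, 43] (size 2, min 25) -> median=20
Step 5: insert 27 -> lo=[12, 15, 25] (size 3, max 25) hi=[27, 43] (size 2, min 27) -> median=25
Step 6: insert 42 -> lo=[12, 15, 25] (size 3, max 25) hi=[27, 42, 43] (size 3, min 27) -> median=26
Step 7: insert 28 -> lo=[12, 15, 25, 27] (size 4, max 27) hi=[28, 42, 43] (size 3, min 28) -> median=27
Step 8: insert 14 -> lo=[12, 14, 15, 25] (size 4, max 25) hi=[27, 28, 42, 43] (size 4, min 27) -> median=26
Step 9: insert 48 -> lo=[12, 14, 15, 25, 27] (size 5, max 27) hi=[28, 42, 43, 48] (size 4, min 28) -> median=27

Answer: 27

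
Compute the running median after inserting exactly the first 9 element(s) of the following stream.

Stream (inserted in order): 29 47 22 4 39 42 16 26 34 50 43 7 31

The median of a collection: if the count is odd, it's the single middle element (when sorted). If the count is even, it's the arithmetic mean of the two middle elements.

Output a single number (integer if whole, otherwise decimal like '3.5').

Answer: 29

Derivation:
Step 1: insert 29 -> lo=[29] (size 1, max 29) hi=[] (size 0) -> median=29
Step 2: insert 47 -> lo=[29] (size 1, max 29) hi=[47] (size 1, min 47) -> median=38
Step 3: insert 22 -> lo=[22, 29] (size 2, max 29) hi=[47] (size 1, min 47) -> median=29
Step 4: insert 4 -> lo=[4, 22] (size 2, max 22) hi=[29, 47] (size 2, min 29) -> median=25.5
Step 5: insert 39 -> lo=[4, 22, 29] (size 3, max 29) hi=[39, 47] (size 2, min 39) -> median=29
Step 6: insert 42 -> lo=[4, 22, 29] (size 3, max 29) hi=[39, 42, 47] (size 3, min 39) -> median=34
Step 7: insert 16 -> lo=[4, 16, 22, 29] (size 4, max 29) hi=[39, 42, 47] (size 3, min 39) -> median=29
Step 8: insert 26 -> lo=[4, 16, 22, 26] (size 4, max 26) hi=[29, 39, 42, 47] (size 4, min 29) -> median=27.5
Step 9: insert 34 -> lo=[4, 16, 22, 26, 29] (size 5, max 29) hi=[34, 39, 42, 47] (size 4, min 34) -> median=29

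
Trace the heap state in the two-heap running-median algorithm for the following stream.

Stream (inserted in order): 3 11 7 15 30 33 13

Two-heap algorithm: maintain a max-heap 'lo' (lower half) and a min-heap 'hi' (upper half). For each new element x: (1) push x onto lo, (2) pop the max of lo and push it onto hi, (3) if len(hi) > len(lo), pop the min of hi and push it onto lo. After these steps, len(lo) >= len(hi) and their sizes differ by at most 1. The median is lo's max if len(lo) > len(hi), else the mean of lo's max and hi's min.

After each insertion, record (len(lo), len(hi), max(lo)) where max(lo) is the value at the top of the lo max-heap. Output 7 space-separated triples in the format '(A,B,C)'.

Step 1: insert 3 -> lo=[3] hi=[] -> (len(lo)=1, len(hi)=0, max(lo)=3)
Step 2: insert 11 -> lo=[3] hi=[11] -> (len(lo)=1, len(hi)=1, max(lo)=3)
Step 3: insert 7 -> lo=[3, 7] hi=[11] -> (len(lo)=2, len(hi)=1, max(lo)=7)
Step 4: insert 15 -> lo=[3, 7] hi=[11, 15] -> (len(lo)=2, len(hi)=2, max(lo)=7)
Step 5: insert 30 -> lo=[3, 7, 11] hi=[15, 30] -> (len(lo)=3, len(hi)=2, max(lo)=11)
Step 6: insert 33 -> lo=[3, 7, 11] hi=[15, 30, 33] -> (len(lo)=3, len(hi)=3, max(lo)=11)
Step 7: insert 13 -> lo=[3, 7, 11, 13] hi=[15, 30, 33] -> (len(lo)=4, len(hi)=3, max(lo)=13)

Answer: (1,0,3) (1,1,3) (2,1,7) (2,2,7) (3,2,11) (3,3,11) (4,3,13)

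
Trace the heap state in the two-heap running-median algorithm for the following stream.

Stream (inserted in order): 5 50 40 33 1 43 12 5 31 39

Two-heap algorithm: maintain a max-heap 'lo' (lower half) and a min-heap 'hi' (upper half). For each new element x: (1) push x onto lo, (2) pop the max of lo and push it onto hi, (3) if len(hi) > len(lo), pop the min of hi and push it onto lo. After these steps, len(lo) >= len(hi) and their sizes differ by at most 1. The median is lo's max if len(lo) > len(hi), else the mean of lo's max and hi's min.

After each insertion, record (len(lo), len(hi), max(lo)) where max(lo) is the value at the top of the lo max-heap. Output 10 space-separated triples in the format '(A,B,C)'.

Step 1: insert 5 -> lo=[5] hi=[] -> (len(lo)=1, len(hi)=0, max(lo)=5)
Step 2: insert 50 -> lo=[5] hi=[50] -> (len(lo)=1, len(hi)=1, max(lo)=5)
Step 3: insert 40 -> lo=[5, 40] hi=[50] -> (len(lo)=2, len(hi)=1, max(lo)=40)
Step 4: insert 33 -> lo=[5, 33] hi=[40, 50] -> (len(lo)=2, len(hi)=2, max(lo)=33)
Step 5: insert 1 -> lo=[1, 5, 33] hi=[40, 50] -> (len(lo)=3, len(hi)=2, max(lo)=33)
Step 6: insert 43 -> lo=[1, 5, 33] hi=[40, 43, 50] -> (len(lo)=3, len(hi)=3, max(lo)=33)
Step 7: insert 12 -> lo=[1, 5, 12, 33] hi=[40, 43, 50] -> (len(lo)=4, len(hi)=3, max(lo)=33)
Step 8: insert 5 -> lo=[1, 5, 5, 12] hi=[33, 40, 43, 50] -> (len(lo)=4, len(hi)=4, max(lo)=12)
Step 9: insert 31 -> lo=[1, 5, 5, 12, 31] hi=[33, 40, 43, 50] -> (len(lo)=5, len(hi)=4, max(lo)=31)
Step 10: insert 39 -> lo=[1, 5, 5, 12, 31] hi=[33, 39, 40, 43, 50] -> (len(lo)=5, len(hi)=5, max(lo)=31)

Answer: (1,0,5) (1,1,5) (2,1,40) (2,2,33) (3,2,33) (3,3,33) (4,3,33) (4,4,12) (5,4,31) (5,5,31)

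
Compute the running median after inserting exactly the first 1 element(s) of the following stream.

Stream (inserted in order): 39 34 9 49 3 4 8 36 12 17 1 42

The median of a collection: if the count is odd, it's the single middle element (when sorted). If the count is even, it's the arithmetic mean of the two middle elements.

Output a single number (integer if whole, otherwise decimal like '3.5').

Step 1: insert 39 -> lo=[39] (size 1, max 39) hi=[] (size 0) -> median=39

Answer: 39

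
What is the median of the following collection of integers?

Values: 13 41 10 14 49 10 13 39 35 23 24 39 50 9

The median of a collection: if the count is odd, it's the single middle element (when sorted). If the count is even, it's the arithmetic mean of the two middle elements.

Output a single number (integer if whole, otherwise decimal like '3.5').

Step 1: insert 13 -> lo=[13] (size 1, max 13) hi=[] (size 0) -> median=13
Step 2: insert 41 -> lo=[13] (size 1, max 13) hi=[41] (size 1, min 41) -> median=27
Step 3: insert 10 -> lo=[10, 13] (size 2, max 13) hi=[41] (size 1, min 41) -> median=13
Step 4: insert 14 -> lo=[10, 13] (size 2, max 13) hi=[14, 41] (size 2, min 14) -> median=13.5
Step 5: insert 49 -> lo=[10, 13, 14] (size 3, max 14) hi=[41, 49] (size 2, min 41) -> median=14
Step 6: insert 10 -> lo=[10, 10, 13] (size 3, max 13) hi=[14, 41, 49] (size 3, min 14) -> median=13.5
Step 7: insert 13 -> lo=[10, 10, 13, 13] (size 4, max 13) hi=[14, 41, 49] (size 3, min 14) -> median=13
Step 8: insert 39 -> lo=[10, 10, 13, 13] (size 4, max 13) hi=[14, 39, 41, 49] (size 4, min 14) -> median=13.5
Step 9: insert 35 -> lo=[10, 10, 13, 13, 14] (size 5, max 14) hi=[35, 39, 41, 49] (size 4, min 35) -> median=14
Step 10: insert 23 -> lo=[10, 10, 13, 13, 14] (size 5, max 14) hi=[23, 35, 39, 41, 49] (size 5, min 23) -> median=18.5
Step 11: insert 24 -> lo=[10, 10, 13, 13, 14, 23] (size 6, max 23) hi=[24, 35, 39, 41, 49] (size 5, min 24) -> median=23
Step 12: insert 39 -> lo=[10, 10, 13, 13, 14, 23] (size 6, max 23) hi=[24, 35, 39, 39, 41, 49] (size 6, min 24) -> median=23.5
Step 13: insert 50 -> lo=[10, 10, 13, 13, 14, 23, 24] (size 7, max 24) hi=[35, 39, 39, 41, 49, 50] (size 6, min 35) -> median=24
Step 14: insert 9 -> lo=[9, 10, 10, 13, 13, 14, 23] (size 7, max 23) hi=[24, 35, 39, 39, 41, 49, 50] (size 7, min 24) -> median=23.5

Answer: 23.5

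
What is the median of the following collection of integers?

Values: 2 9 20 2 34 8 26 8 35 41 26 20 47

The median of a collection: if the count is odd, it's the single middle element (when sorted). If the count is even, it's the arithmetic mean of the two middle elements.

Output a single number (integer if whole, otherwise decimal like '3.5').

Step 1: insert 2 -> lo=[2] (size 1, max 2) hi=[] (size 0) -> median=2
Step 2: insert 9 -> lo=[2] (size 1, max 2) hi=[9] (size 1, min 9) -> median=5.5
Step 3: insert 20 -> lo=[2, 9] (size 2, max 9) hi=[20] (size 1, min 20) -> median=9
Step 4: insert 2 -> lo=[2, 2] (size 2, max 2) hi=[9, 20] (size 2, min 9) -> median=5.5
Step 5: insert 34 -> lo=[2, 2, 9] (size 3, max 9) hi=[20, 34] (size 2, min 20) -> median=9
Step 6: insert 8 -> lo=[2, 2, 8] (size 3, max 8) hi=[9, 20, 34] (size 3, min 9) -> median=8.5
Step 7: insert 26 -> lo=[2, 2, 8, 9] (size 4, max 9) hi=[20, 26, 34] (size 3, min 20) -> median=9
Step 8: insert 8 -> lo=[2, 2, 8, 8] (size 4, max 8) hi=[9, 20, 26, 34] (size 4, min 9) -> median=8.5
Step 9: insert 35 -> lo=[2, 2, 8, 8, 9] (size 5, max 9) hi=[20, 26, 34, 35] (size 4, min 20) -> median=9
Step 10: insert 41 -> lo=[2, 2, 8, 8, 9] (size 5, max 9) hi=[20, 26, 34, 35, 41] (size 5, min 20) -> median=14.5
Step 11: insert 26 -> lo=[2, 2, 8, 8, 9, 20] (size 6, max 20) hi=[26, 26, 34, 35, 41] (size 5, min 26) -> median=20
Step 12: insert 20 -> lo=[2, 2, 8, 8, 9, 20] (size 6, max 20) hi=[20, 26, 26, 34, 35, 41] (size 6, min 20) -> median=20
Step 13: insert 47 -> lo=[2, 2, 8, 8, 9, 20, 20] (size 7, max 20) hi=[26, 26, 34, 35, 41, 47] (size 6, min 26) -> median=20

Answer: 20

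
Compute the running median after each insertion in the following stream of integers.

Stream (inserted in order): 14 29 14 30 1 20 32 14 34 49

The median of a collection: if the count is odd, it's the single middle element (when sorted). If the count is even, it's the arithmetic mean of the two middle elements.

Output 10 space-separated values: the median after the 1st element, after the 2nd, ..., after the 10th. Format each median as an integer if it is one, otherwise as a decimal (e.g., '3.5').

Answer: 14 21.5 14 21.5 14 17 20 17 20 24.5

Derivation:
Step 1: insert 14 -> lo=[14] (size 1, max 14) hi=[] (size 0) -> median=14
Step 2: insert 29 -> lo=[14] (size 1, max 14) hi=[29] (size 1, min 29) -> median=21.5
Step 3: insert 14 -> lo=[14, 14] (size 2, max 14) hi=[29] (size 1, min 29) -> median=14
Step 4: insert 30 -> lo=[14, 14] (size 2, max 14) hi=[29, 30] (size 2, min 29) -> median=21.5
Step 5: insert 1 -> lo=[1, 14, 14] (size 3, max 14) hi=[29, 30] (size 2, min 29) -> median=14
Step 6: insert 20 -> lo=[1, 14, 14] (size 3, max 14) hi=[20, 29, 30] (size 3, min 20) -> median=17
Step 7: insert 32 -> lo=[1, 14, 14, 20] (size 4, max 20) hi=[29, 30, 32] (size 3, min 29) -> median=20
Step 8: insert 14 -> lo=[1, 14, 14, 14] (size 4, max 14) hi=[20, 29, 30, 32] (size 4, min 20) -> median=17
Step 9: insert 34 -> lo=[1, 14, 14, 14, 20] (size 5, max 20) hi=[29, 30, 32, 34] (size 4, min 29) -> median=20
Step 10: insert 49 -> lo=[1, 14, 14, 14, 20] (size 5, max 20) hi=[29, 30, 32, 34, 49] (size 5, min 29) -> median=24.5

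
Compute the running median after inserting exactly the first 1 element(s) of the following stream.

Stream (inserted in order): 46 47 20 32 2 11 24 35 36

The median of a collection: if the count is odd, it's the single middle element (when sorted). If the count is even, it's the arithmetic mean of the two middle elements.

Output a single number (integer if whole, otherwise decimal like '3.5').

Step 1: insert 46 -> lo=[46] (size 1, max 46) hi=[] (size 0) -> median=46

Answer: 46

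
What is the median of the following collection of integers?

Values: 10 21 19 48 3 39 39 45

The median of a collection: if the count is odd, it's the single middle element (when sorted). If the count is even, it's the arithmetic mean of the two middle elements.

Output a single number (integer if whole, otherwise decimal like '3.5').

Answer: 30

Derivation:
Step 1: insert 10 -> lo=[10] (size 1, max 10) hi=[] (size 0) -> median=10
Step 2: insert 21 -> lo=[10] (size 1, max 10) hi=[21] (size 1, min 21) -> median=15.5
Step 3: insert 19 -> lo=[10, 19] (size 2, max 19) hi=[21] (size 1, min 21) -> median=19
Step 4: insert 48 -> lo=[10, 19] (size 2, max 19) hi=[21, 48] (size 2, min 21) -> median=20
Step 5: insert 3 -> lo=[3, 10, 19] (size 3, max 19) hi=[21, 48] (size 2, min 21) -> median=19
Step 6: insert 39 -> lo=[3, 10, 19] (size 3, max 19) hi=[21, 39, 48] (size 3, min 21) -> median=20
Step 7: insert 39 -> lo=[3, 10, 19, 21] (size 4, max 21) hi=[39, 39, 48] (size 3, min 39) -> median=21
Step 8: insert 45 -> lo=[3, 10, 19, 21] (size 4, max 21) hi=[39, 39, 45, 48] (size 4, min 39) -> median=30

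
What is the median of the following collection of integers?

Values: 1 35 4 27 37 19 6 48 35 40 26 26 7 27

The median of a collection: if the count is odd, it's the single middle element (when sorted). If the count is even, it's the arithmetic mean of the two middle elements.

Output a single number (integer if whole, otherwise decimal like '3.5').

Answer: 26.5

Derivation:
Step 1: insert 1 -> lo=[1] (size 1, max 1) hi=[] (size 0) -> median=1
Step 2: insert 35 -> lo=[1] (size 1, max 1) hi=[35] (size 1, min 35) -> median=18
Step 3: insert 4 -> lo=[1, 4] (size 2, max 4) hi=[35] (size 1, min 35) -> median=4
Step 4: insert 27 -> lo=[1, 4] (size 2, max 4) hi=[27, 35] (size 2, min 27) -> median=15.5
Step 5: insert 37 -> lo=[1, 4, 27] (size 3, max 27) hi=[35, 37] (size 2, min 35) -> median=27
Step 6: insert 19 -> lo=[1, 4, 19] (size 3, max 19) hi=[27, 35, 37] (size 3, min 27) -> median=23
Step 7: insert 6 -> lo=[1, 4, 6, 19] (size 4, max 19) hi=[27, 35, 37] (size 3, min 27) -> median=19
Step 8: insert 48 -> lo=[1, 4, 6, 19] (size 4, max 19) hi=[27, 35, 37, 48] (size 4, min 27) -> median=23
Step 9: insert 35 -> lo=[1, 4, 6, 19, 27] (size 5, max 27) hi=[35, 35, 37, 48] (size 4, min 35) -> median=27
Step 10: insert 40 -> lo=[1, 4, 6, 19, 27] (size 5, max 27) hi=[35, 35, 37, 40, 48] (size 5, min 35) -> median=31
Step 11: insert 26 -> lo=[1, 4, 6, 19, 26, 27] (size 6, max 27) hi=[35, 35, 37, 40, 48] (size 5, min 35) -> median=27
Step 12: insert 26 -> lo=[1, 4, 6, 19, 26, 26] (size 6, max 26) hi=[27, 35, 35, 37, 40, 48] (size 6, min 27) -> median=26.5
Step 13: insert 7 -> lo=[1, 4, 6, 7, 19, 26, 26] (size 7, max 26) hi=[27, 35, 35, 37, 40, 48] (size 6, min 27) -> median=26
Step 14: insert 27 -> lo=[1, 4, 6, 7, 19, 26, 26] (size 7, max 26) hi=[27, 27, 35, 35, 37, 40, 48] (size 7, min 27) -> median=26.5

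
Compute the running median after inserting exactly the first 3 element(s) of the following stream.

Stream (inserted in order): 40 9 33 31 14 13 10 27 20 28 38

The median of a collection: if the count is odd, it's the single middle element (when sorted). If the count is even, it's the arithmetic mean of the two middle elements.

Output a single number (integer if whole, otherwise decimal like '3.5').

Answer: 33

Derivation:
Step 1: insert 40 -> lo=[40] (size 1, max 40) hi=[] (size 0) -> median=40
Step 2: insert 9 -> lo=[9] (size 1, max 9) hi=[40] (size 1, min 40) -> median=24.5
Step 3: insert 33 -> lo=[9, 33] (size 2, max 33) hi=[40] (size 1, min 40) -> median=33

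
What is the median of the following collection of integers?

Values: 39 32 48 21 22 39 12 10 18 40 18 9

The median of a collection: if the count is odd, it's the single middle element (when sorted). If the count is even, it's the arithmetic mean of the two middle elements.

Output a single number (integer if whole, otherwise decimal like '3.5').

Answer: 21.5

Derivation:
Step 1: insert 39 -> lo=[39] (size 1, max 39) hi=[] (size 0) -> median=39
Step 2: insert 32 -> lo=[32] (size 1, max 32) hi=[39] (size 1, min 39) -> median=35.5
Step 3: insert 48 -> lo=[32, 39] (size 2, max 39) hi=[48] (size 1, min 48) -> median=39
Step 4: insert 21 -> lo=[21, 32] (size 2, max 32) hi=[39, 48] (size 2, min 39) -> median=35.5
Step 5: insert 22 -> lo=[21, 22, 32] (size 3, max 32) hi=[39, 48] (size 2, min 39) -> median=32
Step 6: insert 39 -> lo=[21, 22, 32] (size 3, max 32) hi=[39, 39, 48] (size 3, min 39) -> median=35.5
Step 7: insert 12 -> lo=[12, 21, 22, 32] (size 4, max 32) hi=[39, 39, 48] (size 3, min 39) -> median=32
Step 8: insert 10 -> lo=[10, 12, 21, 22] (size 4, max 22) hi=[32, 39, 39, 48] (size 4, min 32) -> median=27
Step 9: insert 18 -> lo=[10, 12, 18, 21, 22] (size 5, max 22) hi=[32, 39, 39, 48] (size 4, min 32) -> median=22
Step 10: insert 40 -> lo=[10, 12, 18, 21, 22] (size 5, max 22) hi=[32, 39, 39, 40, 48] (size 5, min 32) -> median=27
Step 11: insert 18 -> lo=[10, 12, 18, 18, 21, 22] (size 6, max 22) hi=[32, 39, 39, 40, 48] (size 5, min 32) -> median=22
Step 12: insert 9 -> lo=[9, 10, 12, 18, 18, 21] (size 6, max 21) hi=[22, 32, 39, 39, 40, 48] (size 6, min 22) -> median=21.5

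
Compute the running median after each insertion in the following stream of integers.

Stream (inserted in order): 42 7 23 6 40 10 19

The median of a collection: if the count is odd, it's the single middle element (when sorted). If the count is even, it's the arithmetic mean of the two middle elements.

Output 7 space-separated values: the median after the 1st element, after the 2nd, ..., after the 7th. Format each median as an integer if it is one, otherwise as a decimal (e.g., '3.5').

Answer: 42 24.5 23 15 23 16.5 19

Derivation:
Step 1: insert 42 -> lo=[42] (size 1, max 42) hi=[] (size 0) -> median=42
Step 2: insert 7 -> lo=[7] (size 1, max 7) hi=[42] (size 1, min 42) -> median=24.5
Step 3: insert 23 -> lo=[7, 23] (size 2, max 23) hi=[42] (size 1, min 42) -> median=23
Step 4: insert 6 -> lo=[6, 7] (size 2, max 7) hi=[23, 42] (size 2, min 23) -> median=15
Step 5: insert 40 -> lo=[6, 7, 23] (size 3, max 23) hi=[40, 42] (size 2, min 40) -> median=23
Step 6: insert 10 -> lo=[6, 7, 10] (size 3, max 10) hi=[23, 40, 42] (size 3, min 23) -> median=16.5
Step 7: insert 19 -> lo=[6, 7, 10, 19] (size 4, max 19) hi=[23, 40, 42] (size 3, min 23) -> median=19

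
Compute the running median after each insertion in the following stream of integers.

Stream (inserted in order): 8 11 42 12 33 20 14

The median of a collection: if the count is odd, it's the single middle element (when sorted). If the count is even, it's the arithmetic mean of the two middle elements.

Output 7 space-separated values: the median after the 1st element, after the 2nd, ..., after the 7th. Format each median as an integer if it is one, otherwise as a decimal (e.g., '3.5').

Answer: 8 9.5 11 11.5 12 16 14

Derivation:
Step 1: insert 8 -> lo=[8] (size 1, max 8) hi=[] (size 0) -> median=8
Step 2: insert 11 -> lo=[8] (size 1, max 8) hi=[11] (size 1, min 11) -> median=9.5
Step 3: insert 42 -> lo=[8, 11] (size 2, max 11) hi=[42] (size 1, min 42) -> median=11
Step 4: insert 12 -> lo=[8, 11] (size 2, max 11) hi=[12, 42] (size 2, min 12) -> median=11.5
Step 5: insert 33 -> lo=[8, 11, 12] (size 3, max 12) hi=[33, 42] (size 2, min 33) -> median=12
Step 6: insert 20 -> lo=[8, 11, 12] (size 3, max 12) hi=[20, 33, 42] (size 3, min 20) -> median=16
Step 7: insert 14 -> lo=[8, 11, 12, 14] (size 4, max 14) hi=[20, 33, 42] (size 3, min 20) -> median=14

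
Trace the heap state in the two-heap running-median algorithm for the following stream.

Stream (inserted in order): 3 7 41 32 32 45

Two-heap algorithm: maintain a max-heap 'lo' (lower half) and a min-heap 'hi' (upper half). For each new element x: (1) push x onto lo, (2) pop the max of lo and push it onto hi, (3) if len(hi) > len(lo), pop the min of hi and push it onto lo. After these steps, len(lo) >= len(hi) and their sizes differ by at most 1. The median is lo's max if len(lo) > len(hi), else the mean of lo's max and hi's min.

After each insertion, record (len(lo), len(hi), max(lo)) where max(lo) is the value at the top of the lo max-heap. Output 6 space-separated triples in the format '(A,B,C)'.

Step 1: insert 3 -> lo=[3] hi=[] -> (len(lo)=1, len(hi)=0, max(lo)=3)
Step 2: insert 7 -> lo=[3] hi=[7] -> (len(lo)=1, len(hi)=1, max(lo)=3)
Step 3: insert 41 -> lo=[3, 7] hi=[41] -> (len(lo)=2, len(hi)=1, max(lo)=7)
Step 4: insert 32 -> lo=[3, 7] hi=[32, 41] -> (len(lo)=2, len(hi)=2, max(lo)=7)
Step 5: insert 32 -> lo=[3, 7, 32] hi=[32, 41] -> (len(lo)=3, len(hi)=2, max(lo)=32)
Step 6: insert 45 -> lo=[3, 7, 32] hi=[32, 41, 45] -> (len(lo)=3, len(hi)=3, max(lo)=32)

Answer: (1,0,3) (1,1,3) (2,1,7) (2,2,7) (3,2,32) (3,3,32)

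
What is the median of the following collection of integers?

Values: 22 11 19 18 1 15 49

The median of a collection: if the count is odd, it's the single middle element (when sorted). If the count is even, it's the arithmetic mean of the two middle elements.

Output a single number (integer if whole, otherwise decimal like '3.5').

Step 1: insert 22 -> lo=[22] (size 1, max 22) hi=[] (size 0) -> median=22
Step 2: insert 11 -> lo=[11] (size 1, max 11) hi=[22] (size 1, min 22) -> median=16.5
Step 3: insert 19 -> lo=[11, 19] (size 2, max 19) hi=[22] (size 1, min 22) -> median=19
Step 4: insert 18 -> lo=[11, 18] (size 2, max 18) hi=[19, 22] (size 2, min 19) -> median=18.5
Step 5: insert 1 -> lo=[1, 11, 18] (size 3, max 18) hi=[19, 22] (size 2, min 19) -> median=18
Step 6: insert 15 -> lo=[1, 11, 15] (size 3, max 15) hi=[18, 19, 22] (size 3, min 18) -> median=16.5
Step 7: insert 49 -> lo=[1, 11, 15, 18] (size 4, max 18) hi=[19, 22, 49] (size 3, min 19) -> median=18

Answer: 18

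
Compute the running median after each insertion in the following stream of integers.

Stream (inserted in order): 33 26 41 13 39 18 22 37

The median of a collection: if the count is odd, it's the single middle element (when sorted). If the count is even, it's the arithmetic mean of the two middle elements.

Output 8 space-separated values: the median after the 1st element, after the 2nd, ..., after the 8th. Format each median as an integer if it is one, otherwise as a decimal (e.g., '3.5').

Step 1: insert 33 -> lo=[33] (size 1, max 33) hi=[] (size 0) -> median=33
Step 2: insert 26 -> lo=[26] (size 1, max 26) hi=[33] (size 1, min 33) -> median=29.5
Step 3: insert 41 -> lo=[26, 33] (size 2, max 33) hi=[41] (size 1, min 41) -> median=33
Step 4: insert 13 -> lo=[13, 26] (size 2, max 26) hi=[33, 41] (size 2, min 33) -> median=29.5
Step 5: insert 39 -> lo=[13, 26, 33] (size 3, max 33) hi=[39, 41] (size 2, min 39) -> median=33
Step 6: insert 18 -> lo=[13, 18, 26] (size 3, max 26) hi=[33, 39, 41] (size 3, min 33) -> median=29.5
Step 7: insert 22 -> lo=[13, 18, 22, 26] (size 4, max 26) hi=[33, 39, 41] (size 3, min 33) -> median=26
Step 8: insert 37 -> lo=[13, 18, 22, 26] (size 4, max 26) hi=[33, 37, 39, 41] (size 4, min 33) -> median=29.5

Answer: 33 29.5 33 29.5 33 29.5 26 29.5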